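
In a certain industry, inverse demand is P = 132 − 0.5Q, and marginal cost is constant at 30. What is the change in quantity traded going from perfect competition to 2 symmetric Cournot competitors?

Quantity traded falls by 68

Perfect competition: P = MC = 30, so 132 − 0.5Q = 30 and Q = 204.
In a 2-firm Cournot equilibrium, symmetry and the first-order condition give q = (132 − 30)/(1.5) = 68. So Q = 136 and P = 64.
Change in quantity traded: 136 − 204 = −68.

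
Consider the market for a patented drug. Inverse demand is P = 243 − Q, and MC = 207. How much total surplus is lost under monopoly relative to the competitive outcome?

Competitive firms price at marginal cost: P = 207, giving Q = 36.
A monopolist chooses Q where MR = MC. MR = 243 − 2Q; setting this equal to 207 gives Q = 18 and P = 225.
DWL is the triangle between Q = 18 and Q = 36: ½·(36 − 18)·(225 − 207) = 162.

DWL = 162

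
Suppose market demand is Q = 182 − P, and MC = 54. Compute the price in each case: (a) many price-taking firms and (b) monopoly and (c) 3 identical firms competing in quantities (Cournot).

Competition: P = 54; Monopoly: P = 118; Cournot: P = 86

Inverting demand: P = 182 − Q.
Competitive firms price at marginal cost: P = 54, giving Q = 128.
The monopolist equates marginal revenue to marginal cost: 182 − 2Q = 54, so Q = 64. From demand, P = 118.
Cournot with 3 identical firms: the symmetric best-response condition is 182 − 4q = 54. Each firm produces q = 32, total output Q = 96, price P = 86.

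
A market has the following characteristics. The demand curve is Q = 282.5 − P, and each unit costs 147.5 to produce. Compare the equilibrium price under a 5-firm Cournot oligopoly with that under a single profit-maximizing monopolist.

Cournot: P = 170; Monopoly: P = 215

Inverting demand: P = 282.5 − Q.
Cournot with 5 identical firms: the symmetric best-response condition is 282.5 − 6q = 147.5. Each firm produces q = 22.5, total output Q = 112.5, price P = 170.
Monopoly sets MR = MC: 282.5 − 2Q = 147.5 ⇒ Q = 67.5, P = 282.5 − 67.5 = 215.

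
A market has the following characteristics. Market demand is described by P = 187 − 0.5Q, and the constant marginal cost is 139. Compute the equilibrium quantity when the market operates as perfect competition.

Q = 96

Perfect competition: P = MC = 139, so 187 − 0.5Q = 139 and Q = 96.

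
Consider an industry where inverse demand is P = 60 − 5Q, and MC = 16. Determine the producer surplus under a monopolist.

A monopolist chooses Q where MR = MC. MR = 60 − 10Q; setting this equal to 16 gives Q = 4.4 and P = 38.
PS = (38 − 16)·4.4 = 96.8.

PS = 96.8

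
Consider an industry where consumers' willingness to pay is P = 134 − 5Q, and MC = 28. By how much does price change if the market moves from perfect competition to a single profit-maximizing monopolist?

Price rises by 53

Perfect competition: P = MC = 28, so 134 − 5Q = 28 and Q = 21.2.
Monopoly sets MR = MC: 134 − 10Q = 28 ⇒ Q = 10.6, P = 134 − 5·10.6 = 81.
Change in price: 81 − 28 = 53.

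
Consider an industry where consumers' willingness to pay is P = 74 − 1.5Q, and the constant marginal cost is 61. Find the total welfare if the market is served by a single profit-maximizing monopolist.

TS = 42.25

Monopoly sets MR = MC: 74 − 3Q = 61 ⇒ Q = 13/3, P = 74 − 1.5·13/3 = 67.5.
CS = ½·(74 − 67.5)·13/3 = 169/12; PS = (67.5 − 61)·13/3 = 169/6; TS = 42.25.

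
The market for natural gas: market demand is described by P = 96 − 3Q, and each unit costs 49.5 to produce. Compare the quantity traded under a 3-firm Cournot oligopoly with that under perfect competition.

Cournot: Q = 11.625; Competition: Q = 15.5

Cournot with 3 identical firms: the symmetric best-response condition is 96 − 12q = 49.5. Each firm produces q = 3.875, total output Q = 11.625, price P = 61.125.
Perfect competition: P = MC = 49.5, so 96 − 3Q = 49.5 and Q = 15.5.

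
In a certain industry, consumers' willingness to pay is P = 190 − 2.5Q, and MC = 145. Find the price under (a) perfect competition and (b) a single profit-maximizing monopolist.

Under competition P = MC = 145, so Q = (190 − 145)/2.5 = 18.
A monopolist chooses Q where MR = MC. MR = 190 − 5Q; setting this equal to 145 gives Q = 9 and P = 167.5.

Competition: P = 145; Monopoly: P = 167.5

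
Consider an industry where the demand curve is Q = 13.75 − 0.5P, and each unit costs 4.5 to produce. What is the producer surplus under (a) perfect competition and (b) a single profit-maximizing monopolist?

Inverting demand: P = 27.5 − 2Q.
Perfect competition: P = MC = 4.5, so 27.5 − 2Q = 4.5 and Q = 11.5.
PS = (4.5 − 4.5)·11.5 = 0.
The monopolist equates marginal revenue to marginal cost: 27.5 − 4Q = 4.5, so Q = 5.75. From demand, P = 16.
PS = (16 − 4.5)·5.75 = 66.125.

Competition: PS = 0; Monopoly: PS = 66.125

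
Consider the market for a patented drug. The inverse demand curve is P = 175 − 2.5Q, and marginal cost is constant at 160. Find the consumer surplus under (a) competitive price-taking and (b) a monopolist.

Competition: CS = 45; Monopoly: CS = 11.25

Perfect competition: P = MC = 160, so 175 − 2.5Q = 160 and Q = 6.
CS = ½·(175 − 160)·6 = 45.
The monopolist equates marginal revenue to marginal cost: 175 − 5Q = 160, so Q = 3. From demand, P = 167.5.
CS = ½·(175 − 167.5)·3 = 11.25.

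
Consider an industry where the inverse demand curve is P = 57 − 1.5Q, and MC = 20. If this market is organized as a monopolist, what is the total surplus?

Monopoly sets MR = MC: 57 − 3Q = 20 ⇒ Q = 37/3, P = 57 − 1.5·37/3 = 38.5.
CS = ½·(57 − 38.5)·37/3 = 1369/12; PS = (38.5 − 20)·37/3 = 1369/6; TS = 342.25.

TS = 342.25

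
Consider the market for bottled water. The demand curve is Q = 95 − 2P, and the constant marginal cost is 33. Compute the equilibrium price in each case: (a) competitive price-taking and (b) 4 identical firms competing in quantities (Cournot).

Competition: P = 33; Cournot: P = 35.9

Inverting demand: P = 47.5 − 0.5Q.
Competitive firms price at marginal cost: P = 33, giving Q = 29.
Cournot with 4 identical firms: the symmetric best-response condition is 47.5 − 2.5q = 33. Each firm produces q = 5.8, total output Q = 23.2, price P = 35.9.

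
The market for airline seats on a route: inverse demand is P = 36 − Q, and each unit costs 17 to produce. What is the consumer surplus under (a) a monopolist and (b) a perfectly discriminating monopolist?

Monopoly sets MR = MC: 36 − 2Q = 17 ⇒ Q = 9.5, P = 36 − 9.5 = 26.5.
CS = ½·(36 − 26.5)·9.5 = 45.125.
Under first-degree price discrimination the firm charges each unit its demand price and produces up to where P = MC, i.e. Q = 19. Consumer surplus is zero; producer surplus equals total surplus.
CS = 0.

Monopoly: CS = 45.125; Perfect PD: CS = 0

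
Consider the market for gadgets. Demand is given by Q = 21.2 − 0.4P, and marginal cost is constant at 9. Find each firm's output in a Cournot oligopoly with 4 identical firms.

Inverting demand: P = 53 − 2.5Q.
With 4 symmetric Cournot firms, each firm's FOC gives 53 − 12.5q = 9, so q = 3.52, Q = 4·3.52 = 14.08, and P = 17.8.

q_i = 3.52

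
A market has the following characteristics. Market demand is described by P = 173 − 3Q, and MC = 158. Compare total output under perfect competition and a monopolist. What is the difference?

Total output falls by 2.5

Competitive firms price at marginal cost: P = 158, giving Q = 5.
The monopolist equates marginal revenue to marginal cost: 173 − 6Q = 158, so Q = 2.5. From demand, P = 165.5.
Change in total output: 2.5 − 5 = −2.5.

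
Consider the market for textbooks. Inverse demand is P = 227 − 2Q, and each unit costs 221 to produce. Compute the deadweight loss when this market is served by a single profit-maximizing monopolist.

Competitive firms price at marginal cost: P = 221, giving Q = 3.
The monopolist equates marginal revenue to marginal cost: 227 − 4Q = 221, so Q = 1.5. From demand, P = 224.
DWL is the triangle between Q = 1.5 and Q = 3: ½·(3 − 1.5)·(224 − 221) = 2.25.

DWL = 2.25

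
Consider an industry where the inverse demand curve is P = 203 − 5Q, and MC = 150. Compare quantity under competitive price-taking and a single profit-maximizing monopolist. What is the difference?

Under competition P = MC = 150, so Q = (203 − 150)/5 = 10.6.
A monopolist chooses Q where MR = MC. MR = 203 − 10Q; setting this equal to 150 gives Q = 5.3 and P = 176.5.
Change in quantity: 5.3 − 10.6 = −5.3.

Quantity falls by 5.3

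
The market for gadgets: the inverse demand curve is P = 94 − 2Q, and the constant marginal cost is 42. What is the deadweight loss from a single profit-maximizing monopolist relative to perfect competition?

Perfect competition: P = MC = 42, so 94 − 2Q = 42 and Q = 26.
Monopoly sets MR = MC: 94 − 4Q = 42 ⇒ Q = 13, P = 94 − 2·13 = 68.
DWL is the triangle between Q = 13 and Q = 26: ½·(26 − 13)·(68 − 42) = 169.

DWL = 169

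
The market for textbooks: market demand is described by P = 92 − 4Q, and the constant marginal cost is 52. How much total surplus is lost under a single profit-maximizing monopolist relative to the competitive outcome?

Perfect competition: P = MC = 52, so 92 − 4Q = 52 and Q = 10.
Monopoly sets MR = MC: 92 − 8Q = 52 ⇒ Q = 5, P = 92 − 4·5 = 72.
DWL is the triangle between Q = 5 and Q = 10: ½·(10 − 5)·(72 − 52) = 50.

DWL = 50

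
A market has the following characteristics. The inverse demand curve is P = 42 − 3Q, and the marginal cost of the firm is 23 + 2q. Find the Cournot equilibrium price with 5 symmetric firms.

Cournot with 5 identical firms: the symmetric best-response condition is 42 − 18q = 23 + 2q. Each firm produces q = 0.95, total output Q = 4.75, price P = 27.75.

P = 27.75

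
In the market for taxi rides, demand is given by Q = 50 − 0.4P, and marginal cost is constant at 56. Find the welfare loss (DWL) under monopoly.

Inverting demand: P = 125 − 2.5Q.
Under competition P = MC = 56, so Q = (125 − 56)/2.5 = 27.6.
The monopolist equates marginal revenue to marginal cost: 125 − 5Q = 56, so Q = 13.8. From demand, P = 90.5.
DWL is the triangle between Q = 13.8 and Q = 27.6: ½·(27.6 − 13.8)·(90.5 − 56) = 238.05.

DWL = 238.05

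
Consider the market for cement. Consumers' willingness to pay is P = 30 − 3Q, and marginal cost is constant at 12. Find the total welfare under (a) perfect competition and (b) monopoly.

Under competition P = MC = 12, so Q = (30 − 12)/3 = 6.
CS = ½·(30 − 12)·6 = 54; PS = (12 − 12)·6 = 0; TS = 54.
A monopolist chooses Q where MR = MC. MR = 30 − 6Q; setting this equal to 12 gives Q = 3 and P = 21.
CS = ½·(30 − 21)·3 = 13.5; PS = (21 − 12)·3 = 27; TS = 40.5.

Competition: TS = 54; Monopoly: TS = 40.5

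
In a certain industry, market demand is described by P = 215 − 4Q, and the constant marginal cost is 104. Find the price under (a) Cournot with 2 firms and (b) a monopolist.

In a 2-firm Cournot equilibrium, symmetry and the first-order condition give q = (215 − 104)/(12) = 9.25. So Q = 18.5 and P = 141.
A monopolist chooses Q where MR = MC. MR = 215 − 8Q; setting this equal to 104 gives Q = 13.875 and P = 159.5.

Cournot: P = 141; Monopoly: P = 159.5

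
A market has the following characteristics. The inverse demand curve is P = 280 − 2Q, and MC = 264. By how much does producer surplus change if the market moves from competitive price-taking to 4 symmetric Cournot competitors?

Competitive firms price at marginal cost: P = 264, giving Q = 8.
PS = (264 − 264)·8 = 0.
In a 4-firm Cournot equilibrium, symmetry and the first-order condition give q = (280 − 264)/(10) = 1.6. So Q = 6.4 and P = 267.2.
PS = (267.2 − 264)·6.4 = 20.48.
Change in producer surplus: 20.48 − 0 = 20.48.

PS rises by 20.48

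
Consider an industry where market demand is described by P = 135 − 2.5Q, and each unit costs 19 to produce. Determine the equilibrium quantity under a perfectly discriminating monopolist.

With perfect price discrimination, output is the efficient level Q = 46.4 (where demand meets MC), but every buyer pays their willingness to pay: CS = 0 and PS = total surplus.

Q = 46.4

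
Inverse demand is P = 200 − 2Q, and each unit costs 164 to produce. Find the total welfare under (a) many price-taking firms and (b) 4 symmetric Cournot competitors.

Under competition P = MC = 164, so Q = (200 − 164)/2 = 18.
CS = ½·(200 − 164)·18 = 324; PS = (164 − 164)·18 = 0; TS = 324.
With 4 symmetric Cournot firms, each firm's FOC gives 200 − 10q = 164, so q = 3.6, Q = 4·3.6 = 14.4, and P = 171.2.
CS = ½·(200 − 171.2)·14.4 = 207.36; PS = (171.2 − 164)·14.4 = 103.68; TS = 311.04.

Competition: TS = 324; Cournot: TS = 311.04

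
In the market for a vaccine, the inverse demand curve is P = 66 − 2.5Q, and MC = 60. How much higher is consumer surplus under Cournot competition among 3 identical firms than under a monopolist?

A monopolist chooses Q where MR = MC. MR = 66 − 5Q; setting this equal to 60 gives Q = 1.2 and P = 63.
CS = ½·(66 − 63)·1.2 = 1.8.
With 3 symmetric Cournot firms, each firm's FOC gives 66 − 10q = 60, so q = 0.6, Q = 3·0.6 = 1.8, and P = 61.5.
CS = ½·(66 − 61.5)·1.8 = 4.05.
Change in consumer surplus: 4.05 − 1.8 = 2.25.

CS rises by 2.25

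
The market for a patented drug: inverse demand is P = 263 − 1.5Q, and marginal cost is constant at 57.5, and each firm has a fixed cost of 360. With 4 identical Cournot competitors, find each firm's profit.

Cournot with 4 identical firms: the symmetric best-response condition is 263 − 7.5q = 57.5. Each firm produces q = 27.4, total output Q = 109.6, price P = 98.6.
Each firm's profit = (98.6 − 57.5)·27.4 − 360 = 766.14.

π_i = 766.14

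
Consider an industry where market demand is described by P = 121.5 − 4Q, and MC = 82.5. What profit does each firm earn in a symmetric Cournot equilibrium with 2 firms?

Cournot with 2 identical firms: the symmetric best-response condition is 121.5 − 12q = 82.5. Each firm produces q = 3.25, total output Q = 6.5, price P = 95.5.
Each firm's profit = (95.5 − 82.5)·3.25 = 42.25.

π_i = 42.25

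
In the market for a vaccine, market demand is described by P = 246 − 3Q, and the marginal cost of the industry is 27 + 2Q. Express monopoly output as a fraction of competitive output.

A monopolist chooses Q where MR = MC. MR = 246 − 6Q; setting this equal to 27 + 2Q gives Q = 27.375 and P = 163.875.
Under competition P = MC: 246 − 3Q = 27 + 2Q ⇒ Q = 43.8, P = 114.6.
Ratio Q_m/Q_c = 27.375/43.8 = 0.625.

Q_m/Q_c = 0.625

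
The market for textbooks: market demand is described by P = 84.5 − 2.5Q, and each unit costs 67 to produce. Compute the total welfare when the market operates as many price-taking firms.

Perfect competition: P = MC = 67, so 84.5 − 2.5Q = 67 and Q = 7.
CS = ½·(84.5 − 67)·7 = 61.25; PS = (67 − 67)·7 = 0; TS = 61.25.

TS = 61.25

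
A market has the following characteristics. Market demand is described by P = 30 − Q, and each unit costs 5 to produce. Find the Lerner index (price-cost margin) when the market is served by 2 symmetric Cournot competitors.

Cournot with 2 identical firms: the symmetric best-response condition is 30 − 3q = 5. Each firm produces q = 25/3, total output Q = 50/3, price P = 40/3.
Lerner index = (P − MC)/P = (40/3 − 5)/(40/3) = 0.625.

Lerner index = 0.625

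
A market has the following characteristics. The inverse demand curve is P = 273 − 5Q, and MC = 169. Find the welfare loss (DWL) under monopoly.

DWL = 270.4

Under competition P = MC = 169, so Q = (273 − 169)/5 = 20.8.
A monopolist chooses Q where MR = MC. MR = 273 − 10Q; setting this equal to 169 gives Q = 10.4 and P = 221.
DWL is the triangle between Q = 10.4 and Q = 20.8: ½·(20.8 − 10.4)·(221 − 169) = 270.4.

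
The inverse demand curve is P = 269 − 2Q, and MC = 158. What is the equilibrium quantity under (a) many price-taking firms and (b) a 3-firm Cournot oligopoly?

Under competition P = MC = 158, so Q = (269 − 158)/2 = 55.5.
Cournot with 3 identical firms: the symmetric best-response condition is 269 − 8q = 158. Each firm produces q = 13.875, total output Q = 41.625, price P = 185.75.

Competition: Q = 55.5; Cournot: Q = 41.625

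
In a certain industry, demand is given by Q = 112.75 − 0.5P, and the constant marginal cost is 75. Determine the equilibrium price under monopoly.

P = 150.25

Inverting demand: P = 225.5 − 2Q.
The monopolist equates marginal revenue to marginal cost: 225.5 − 4Q = 75, so Q = 37.625. From demand, P = 150.25.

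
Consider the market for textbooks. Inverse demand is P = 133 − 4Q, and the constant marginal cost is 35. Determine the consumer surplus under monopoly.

CS = 300.125

Monopoly sets MR = MC: 133 − 8Q = 35 ⇒ Q = 12.25, P = 133 − 4·12.25 = 84.
CS = ½·(133 − 84)·12.25 = 300.125.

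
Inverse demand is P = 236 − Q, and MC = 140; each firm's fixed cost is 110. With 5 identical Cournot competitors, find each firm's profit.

π_i = 146

Cournot with 5 identical firms: the symmetric best-response condition is 236 − 6q = 140. Each firm produces q = 16, total output Q = 80, price P = 156.
Each firm's profit = (156 − 140)·16 − 110 = 146.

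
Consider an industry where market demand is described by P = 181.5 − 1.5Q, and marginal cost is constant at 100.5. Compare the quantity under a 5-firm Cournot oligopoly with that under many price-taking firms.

With 5 symmetric Cournot firms, each firm's FOC gives 181.5 − 9q = 100.5, so q = 9, Q = 5·9 = 45, and P = 114.
Under competition P = MC = 100.5, so Q = (181.5 − 100.5)/1.5 = 54.

Cournot: Q = 45; Competition: Q = 54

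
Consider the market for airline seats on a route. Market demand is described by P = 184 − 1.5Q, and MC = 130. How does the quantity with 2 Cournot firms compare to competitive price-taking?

Cournot: Q = 24; Competition: Q = 36

In a 2-firm Cournot equilibrium, symmetry and the first-order condition give q = (184 − 130)/(4.5) = 12. So Q = 24 and P = 148.
Competitive firms price at marginal cost: P = 130, giving Q = 36.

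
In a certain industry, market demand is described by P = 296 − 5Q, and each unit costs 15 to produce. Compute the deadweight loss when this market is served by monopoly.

DWL = 1974.025

Perfect competition: P = MC = 15, so 296 − 5Q = 15 and Q = 56.2.
The monopolist equates marginal revenue to marginal cost: 296 − 10Q = 15, so Q = 28.1. From demand, P = 155.5.
DWL is the triangle between Q = 28.1 and Q = 56.2: ½·(56.2 − 28.1)·(155.5 − 15) = 1974.025.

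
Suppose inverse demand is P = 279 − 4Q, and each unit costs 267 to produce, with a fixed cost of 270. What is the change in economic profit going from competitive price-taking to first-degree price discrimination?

Under competition P = MC = 267, so Q = (279 − 267)/4 = 3.
Profit = (267 − 267)·3 − 270 = −270.
Under first-degree price discrimination the firm charges each unit its demand price and produces up to where P = MC, i.e. Q = 3. Consumer surplus is zero; producer surplus equals total surplus.
PS equals the full surplus area, 18. Profit = 18 − 270 = −252.
Change in economic profit: −252 − −270 = 18.

Economic profit rises by 18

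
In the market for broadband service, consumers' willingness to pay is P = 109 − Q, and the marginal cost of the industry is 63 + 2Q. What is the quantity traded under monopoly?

Q = 11.5

Monopoly sets MR = MC: 109 − 2Q = 63 + 2Q ⇒ Q = 11.5, P = 109 − 11.5 = 97.5.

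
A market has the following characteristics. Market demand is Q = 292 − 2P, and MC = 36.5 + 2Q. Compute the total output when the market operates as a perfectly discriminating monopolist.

Inverting demand: P = 146 − 0.5Q.
A perfectly discriminating monopolist sells every unit with P(Q) ≥ MC(Q), so output equals the competitive quantity Q = 43.8. Each buyer pays their reservation price, so CS = 0 and the firm captures all surplus.

Q = 43.8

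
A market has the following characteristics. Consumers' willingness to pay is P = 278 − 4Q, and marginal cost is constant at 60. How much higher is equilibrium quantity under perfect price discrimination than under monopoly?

Equilibrium quantity rises by 27.25

Monopoly sets MR = MC: 278 − 8Q = 60 ⇒ Q = 27.25, P = 278 − 4·27.25 = 169.
A perfectly discriminating monopolist sells every unit with P(Q) ≥ MC(Q), so output equals the competitive quantity Q = 54.5. Each buyer pays their reservation price, so CS = 0 and the firm captures all surplus.
Change in equilibrium quantity: 54.5 − 27.25 = 27.25.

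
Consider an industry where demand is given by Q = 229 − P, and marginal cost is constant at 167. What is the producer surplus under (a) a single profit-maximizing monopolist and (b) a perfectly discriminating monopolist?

Inverting demand: P = 229 − Q.
The monopolist equates marginal revenue to marginal cost: 229 − 2Q = 167, so Q = 31. From demand, P = 198.
PS = (198 − 167)·31 = 961.
A perfectly discriminating monopolist sells every unit with P(Q) ≥ MC(Q), so output equals the competitive quantity Q = 62. Each buyer pays their reservation price, so CS = 0 and the firm captures all surplus.
PS = ½·(229 − 167)·62 = 1922.

Monopoly: PS = 961; Perfect PD: PS = 1922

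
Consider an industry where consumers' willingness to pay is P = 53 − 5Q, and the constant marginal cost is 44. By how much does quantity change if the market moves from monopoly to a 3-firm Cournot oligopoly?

Quantity rises by 0.45

The monopolist equates marginal revenue to marginal cost: 53 − 10Q = 44, so Q = 0.9. From demand, P = 48.5.
Cournot with 3 identical firms: the symmetric best-response condition is 53 − 20q = 44. Each firm produces q = 0.45, total output Q = 1.35, price P = 46.25.
Change in quantity: 1.35 − 0.9 = 0.45.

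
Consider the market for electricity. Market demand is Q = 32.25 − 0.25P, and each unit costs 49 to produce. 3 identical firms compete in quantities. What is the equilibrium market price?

P = 69

Inverting demand: P = 129 − 4Q.
With 3 symmetric Cournot firms, each firm's FOC gives 129 − 16q = 49, so q = 5, Q = 3·5 = 15, and P = 69.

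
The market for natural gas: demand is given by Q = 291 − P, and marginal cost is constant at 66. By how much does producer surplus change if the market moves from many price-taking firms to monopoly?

Inverting demand: P = 291 − Q.
Perfect competition: P = MC = 66, so 291 − Q = 66 and Q = 225.
PS = (66 − 66)·225 = 0.
The monopolist equates marginal revenue to marginal cost: 291 − 2Q = 66, so Q = 112.5. From demand, P = 178.5.
PS = (178.5 − 66)·112.5 = 12656.25.
Change in producer surplus: 12656.25 − 0 = 12656.25.

Producer surplus rises by 12656.25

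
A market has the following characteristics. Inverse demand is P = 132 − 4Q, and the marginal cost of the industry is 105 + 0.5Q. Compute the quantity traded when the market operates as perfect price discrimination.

Under first-degree price discrimination the firm charges each unit its demand price and produces up to where P = MC, i.e. Q = 6. Consumer surplus is zero; producer surplus equals total surplus.

Q = 6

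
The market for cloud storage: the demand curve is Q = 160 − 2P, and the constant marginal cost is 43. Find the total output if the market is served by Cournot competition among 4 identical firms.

Inverting demand: P = 80 − 0.5Q.
In a 4-firm Cournot equilibrium, symmetry and the first-order condition give q = (80 − 43)/(2.5) = 14.8. So Q = 59.2 and P = 50.4.

Q = 59.2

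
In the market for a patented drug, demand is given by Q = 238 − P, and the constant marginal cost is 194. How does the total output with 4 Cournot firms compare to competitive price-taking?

Inverting demand: P = 238 − Q.
In a 4-firm Cournot equilibrium, symmetry and the first-order condition give q = (238 − 194)/(5) = 8.8. So Q = 35.2 and P = 202.8.
Under competition P = MC = 194, so Q = (238 − 194)/1 = 44.

Cournot: Q = 35.2; Competition: Q = 44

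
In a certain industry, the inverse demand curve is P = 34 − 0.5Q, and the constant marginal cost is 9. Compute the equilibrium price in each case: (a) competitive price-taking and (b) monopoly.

Competitive firms price at marginal cost: P = 9, giving Q = 50.
The monopolist equates marginal revenue to marginal cost: 34 − Q = 9, so Q = 25. From demand, P = 21.5.

Competition: P = 9; Monopoly: P = 21.5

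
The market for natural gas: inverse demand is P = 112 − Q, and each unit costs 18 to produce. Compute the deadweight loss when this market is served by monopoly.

DWL = 1104.5

Perfect competition: P = MC = 18, so 112 − Q = 18 and Q = 94.
The monopolist equates marginal revenue to marginal cost: 112 − 2Q = 18, so Q = 47. From demand, P = 65.
DWL is the triangle between Q = 47 and Q = 94: ½·(94 − 47)·(65 − 18) = 1104.5.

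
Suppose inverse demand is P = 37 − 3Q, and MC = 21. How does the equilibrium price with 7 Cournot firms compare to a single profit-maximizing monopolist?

Cournot: P = 23; Monopoly: P = 29

With 7 symmetric Cournot firms, each firm's FOC gives 37 − 24q = 21, so q = 2/3, Q = 7·2/3 = 14/3, and P = 23.
A monopolist chooses Q where MR = MC. MR = 37 − 6Q; setting this equal to 21 gives Q = 8/3 and P = 29.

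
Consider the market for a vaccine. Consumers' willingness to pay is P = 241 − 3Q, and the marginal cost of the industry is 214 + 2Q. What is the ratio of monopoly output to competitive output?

A monopolist chooses Q where MR = MC. MR = 241 − 6Q; setting this equal to 214 + 2Q gives Q = 3.375 and P = 230.875.
Competitive equilibrium sets price equal to marginal cost: 241 − 3Q = 214 + 2Q, so Q = 5.4 and P = 224.8.
Ratio Q_m/Q_c = 3.375/5.4 = 0.625.

Q_m/Q_c = 0.625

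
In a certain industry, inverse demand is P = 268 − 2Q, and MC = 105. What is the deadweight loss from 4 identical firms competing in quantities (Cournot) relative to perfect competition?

Competitive firms price at marginal cost: P = 105, giving Q = 81.5.
In a 4-firm Cournot equilibrium, symmetry and the first-order condition give q = (268 − 105)/(10) = 16.3. So Q = 65.2 and P = 137.6.
DWL is the triangle between Q = 65.2 and Q = 81.5: ½·(81.5 − 65.2)·(137.6 − 105) = 265.69.

DWL = 265.69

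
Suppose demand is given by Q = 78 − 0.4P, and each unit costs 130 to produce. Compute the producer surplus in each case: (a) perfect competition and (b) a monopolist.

Inverting demand: P = 195 − 2.5Q.
Competitive firms price at marginal cost: P = 130, giving Q = 26.
PS = (130 − 130)·26 = 0.
A monopolist chooses Q where MR = MC. MR = 195 − 5Q; setting this equal to 130 gives Q = 13 and P = 162.5.
PS = (162.5 − 130)·13 = 422.5.

Competition: PS = 0; Monopoly: PS = 422.5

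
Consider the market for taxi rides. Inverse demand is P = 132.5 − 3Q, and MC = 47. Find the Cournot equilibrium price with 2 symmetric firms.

In a 2-firm Cournot equilibrium, symmetry and the first-order condition give q = (132.5 − 47)/(9) = 9.5. So Q = 19 and P = 75.5.

P = 75.5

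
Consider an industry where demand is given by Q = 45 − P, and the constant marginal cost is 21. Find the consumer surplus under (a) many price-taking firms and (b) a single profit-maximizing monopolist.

Inverting demand: P = 45 − Q.
Perfect competition: P = MC = 21, so 45 − Q = 21 and Q = 24.
CS = ½·(45 − 21)·24 = 288.
Monopoly sets MR = MC: 45 − 2Q = 21 ⇒ Q = 12, P = 45 − 12 = 33.
CS = ½·(45 − 33)·12 = 72.

Competition: CS = 288; Monopoly: CS = 72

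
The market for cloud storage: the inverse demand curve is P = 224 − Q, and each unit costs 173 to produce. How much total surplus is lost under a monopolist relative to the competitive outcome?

DWL = 325.125

Under competition P = MC = 173, so Q = (224 − 173)/1 = 51.
A monopolist chooses Q where MR = MC. MR = 224 − 2Q; setting this equal to 173 gives Q = 25.5 and P = 198.5.
DWL is the triangle between Q = 25.5 and Q = 51: ½·(51 − 25.5)·(198.5 − 173) = 325.125.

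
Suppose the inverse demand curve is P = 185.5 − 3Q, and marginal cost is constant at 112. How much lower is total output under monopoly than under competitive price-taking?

Competitive firms price at marginal cost: P = 112, giving Q = 24.5.
A monopolist chooses Q where MR = MC. MR = 185.5 − 6Q; setting this equal to 112 gives Q = 12.25 and P = 148.75.
Change in total output: 12.25 − 24.5 = −12.25.

Total output falls by 12.25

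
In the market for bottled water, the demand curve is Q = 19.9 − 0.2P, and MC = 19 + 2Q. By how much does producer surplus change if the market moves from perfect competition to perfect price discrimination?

PS rises by 330.625

Inverting demand: P = 99.5 − 5Q.
Competitive equilibrium sets price equal to marginal cost: 99.5 − 5Q = 19 + 2Q, so Q = 11.5 and P = 42.
PS = P·Q − VC(Q) = 42·11.5 − (19·11.5 + ½·2·11.5²) = 132.25.
Under first-degree price discrimination the firm charges each unit its demand price and produces up to where P = MC, i.e. Q = 11.5. Consumer surplus is zero; producer surplus equals total surplus.
PS = ½·(99.5 − 19)·11.5 = 462.875.
Change in producer surplus: 462.875 − 132.25 = 330.625.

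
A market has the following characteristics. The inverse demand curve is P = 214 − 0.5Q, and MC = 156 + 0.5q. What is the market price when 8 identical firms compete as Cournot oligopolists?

P = 167.6

Cournot with 8 identical firms: the symmetric best-response condition is 214 − 4.5q = 156 + 0.5q. Each firm produces q = 11.6, total output Q = 92.8, price P = 167.6.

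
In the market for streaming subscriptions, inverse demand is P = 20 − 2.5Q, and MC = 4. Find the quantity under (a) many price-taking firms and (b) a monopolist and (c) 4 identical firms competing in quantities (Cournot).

Competition: Q = 6.4; Monopoly: Q = 3.2; Cournot: Q = 5.12

Under competition P = MC = 4, so Q = (20 − 4)/2.5 = 6.4.
The monopolist equates marginal revenue to marginal cost: 20 − 5Q = 4, so Q = 3.2. From demand, P = 12.
In a 4-firm Cournot equilibrium, symmetry and the first-order condition give q = (20 − 4)/(12.5) = 1.28. So Q = 5.12 and P = 7.2.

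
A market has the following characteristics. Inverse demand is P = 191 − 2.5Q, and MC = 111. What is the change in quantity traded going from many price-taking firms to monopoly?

Under competition P = MC = 111, so Q = (191 − 111)/2.5 = 32.
Monopoly sets MR = MC: 191 − 5Q = 111 ⇒ Q = 16, P = 191 − 2.5·16 = 151.
Change in quantity traded: 16 − 32 = −16.

Q falls by 16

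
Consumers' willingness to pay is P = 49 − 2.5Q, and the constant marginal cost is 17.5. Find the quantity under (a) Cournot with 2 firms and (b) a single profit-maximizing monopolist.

With 2 symmetric Cournot firms, each firm's FOC gives 49 − 7.5q = 17.5, so q = 4.2, Q = 2·4.2 = 8.4, and P = 28.
A monopolist chooses Q where MR = MC. MR = 49 − 5Q; setting this equal to 17.5 gives Q = 6.3 and P = 33.25.

Cournot: Q = 8.4; Monopoly: Q = 6.3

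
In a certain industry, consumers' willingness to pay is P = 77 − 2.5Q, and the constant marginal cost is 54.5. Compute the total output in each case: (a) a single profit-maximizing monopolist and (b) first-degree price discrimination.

The monopolist equates marginal revenue to marginal cost: 77 − 5Q = 54.5, so Q = 4.5. From demand, P = 65.75.
With perfect price discrimination, output is the efficient level Q = 9 (where demand meets MC), but every buyer pays their willingness to pay: CS = 0 and PS = total surplus.

Monopoly: Q = 4.5; Perfect PD: Q = 9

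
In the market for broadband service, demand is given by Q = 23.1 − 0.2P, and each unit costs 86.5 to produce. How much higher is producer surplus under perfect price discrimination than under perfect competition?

Inverting demand: P = 115.5 − 5Q.
Competitive firms price at marginal cost: P = 86.5, giving Q = 5.8.
PS = (86.5 − 86.5)·5.8 = 0.
Under first-degree price discrimination the firm charges each unit its demand price and produces up to where P = MC, i.e. Q = 5.8. Consumer surplus is zero; producer surplus equals total surplus.
PS = ½·(115.5 − 86.5)·5.8 = 84.1.
Change in producer surplus: 84.1 − 0 = 84.1.

PS rises by 84.1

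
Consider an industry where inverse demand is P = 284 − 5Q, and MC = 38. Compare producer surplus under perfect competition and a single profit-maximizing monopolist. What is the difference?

Competitive firms price at marginal cost: P = 38, giving Q = 49.2.
PS = (38 − 38)·49.2 = 0.
Monopoly sets MR = MC: 284 − 10Q = 38 ⇒ Q = 24.6, P = 284 − 5·24.6 = 161.
PS = (161 − 38)·24.6 = 3025.8.
Change in producer surplus: 3025.8 − 0 = 3025.8.

Producer surplus rises by 3025.8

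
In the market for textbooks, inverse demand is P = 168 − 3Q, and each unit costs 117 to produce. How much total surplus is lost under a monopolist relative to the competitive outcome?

DWL = 108.375

Competitive firms price at marginal cost: P = 117, giving Q = 17.
The monopolist equates marginal revenue to marginal cost: 168 − 6Q = 117, so Q = 8.5. From demand, P = 142.5.
DWL is the triangle between Q = 8.5 and Q = 17: ½·(17 − 8.5)·(142.5 − 117) = 108.375.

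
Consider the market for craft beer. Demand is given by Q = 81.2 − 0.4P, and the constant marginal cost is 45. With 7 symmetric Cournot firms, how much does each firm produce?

q_i = 7.9

Inverting demand: P = 203 − 2.5Q.
Cournot with 7 identical firms: the symmetric best-response condition is 203 − 20q = 45. Each firm produces q = 7.9, total output Q = 55.3, price P = 64.75.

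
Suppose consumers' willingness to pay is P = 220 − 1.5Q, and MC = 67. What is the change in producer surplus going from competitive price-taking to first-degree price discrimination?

Producer surplus rises by 7803

Competitive firms price at marginal cost: P = 67, giving Q = 102.
PS = (67 − 67)·102 = 0.
With perfect price discrimination, output is the efficient level Q = 102 (where demand meets MC), but every buyer pays their willingness to pay: CS = 0 and PS = total surplus.
PS = ½·(220 − 67)·102 = 7803.
Change in producer surplus: 7803 − 0 = 7803.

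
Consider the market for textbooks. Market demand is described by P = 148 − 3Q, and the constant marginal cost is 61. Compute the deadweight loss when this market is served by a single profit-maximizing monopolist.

Under competition P = MC = 61, so Q = (148 − 61)/3 = 29.
Monopoly sets MR = MC: 148 − 6Q = 61 ⇒ Q = 14.5, P = 148 − 3·14.5 = 104.5.
DWL is the triangle between Q = 14.5 and Q = 29: ½·(29 − 14.5)·(104.5 − 61) = 315.375.

DWL = 315.375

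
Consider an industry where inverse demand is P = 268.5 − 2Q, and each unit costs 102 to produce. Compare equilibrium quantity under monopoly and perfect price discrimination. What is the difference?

Q rises by 41.625

A monopolist chooses Q where MR = MC. MR = 268.5 − 4Q; setting this equal to 102 gives Q = 41.625 and P = 185.25.
Under first-degree price discrimination the firm charges each unit its demand price and produces up to where P = MC, i.e. Q = 83.25. Consumer surplus is zero; producer surplus equals total surplus.
Change in equilibrium quantity: 83.25 − 41.625 = 41.625.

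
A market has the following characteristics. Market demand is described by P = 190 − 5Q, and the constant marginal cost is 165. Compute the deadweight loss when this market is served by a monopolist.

Under competition P = MC = 165, so Q = (190 − 165)/5 = 5.
Monopoly sets MR = MC: 190 − 10Q = 165 ⇒ Q = 2.5, P = 190 − 5·2.5 = 177.5.
DWL is the triangle between Q = 2.5 and Q = 5: ½·(5 − 2.5)·(177.5 − 165) = 15.625.

DWL = 15.625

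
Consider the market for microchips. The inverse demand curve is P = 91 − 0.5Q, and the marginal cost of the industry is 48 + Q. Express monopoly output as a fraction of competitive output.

Q_m/Q_c = 0.75

Monopoly sets MR = MC: 91 − Q = 48 + Q ⇒ Q = 21.5, P = 91 − 0.5·21.5 = 80.25.
Under competition P = MC: 91 − 0.5Q = 48 + Q ⇒ Q = 86/3, P = 230/3.
Ratio Q_m/Q_c = 21.5/(86/3) = 0.75.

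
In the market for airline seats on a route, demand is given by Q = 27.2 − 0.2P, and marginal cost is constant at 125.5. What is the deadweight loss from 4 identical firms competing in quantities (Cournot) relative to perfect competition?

DWL = 0.441

Inverting demand: P = 136 − 5Q.
Under competition P = MC = 125.5, so Q = (136 − 125.5)/5 = 2.1.
With 4 symmetric Cournot firms, each firm's FOC gives 136 − 25q = 125.5, so q = 0.42, Q = 4·0.42 = 1.68, and P = 127.6.
DWL is the triangle between Q = 1.68 and Q = 2.1: ½·(2.1 − 1.68)·(127.6 − 125.5) = 0.441.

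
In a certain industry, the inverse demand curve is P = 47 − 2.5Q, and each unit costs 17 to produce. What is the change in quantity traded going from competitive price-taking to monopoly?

Q falls by 6

Competitive firms price at marginal cost: P = 17, giving Q = 12.
A monopolist chooses Q where MR = MC. MR = 47 − 5Q; setting this equal to 17 gives Q = 6 and P = 32.
Change in quantity traded: 6 − 12 = −6.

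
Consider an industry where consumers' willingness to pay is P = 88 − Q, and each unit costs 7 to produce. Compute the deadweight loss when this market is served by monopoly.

DWL = 820.125

Under competition P = MC = 7, so Q = (88 − 7)/1 = 81.
Monopoly sets MR = MC: 88 − 2Q = 7 ⇒ Q = 40.5, P = 88 − 40.5 = 47.5.
DWL is the triangle between Q = 40.5 and Q = 81: ½·(81 − 40.5)·(47.5 − 7) = 820.125.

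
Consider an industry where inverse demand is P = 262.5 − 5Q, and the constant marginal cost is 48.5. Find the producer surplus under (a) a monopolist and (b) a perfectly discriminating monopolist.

Monopoly: PS = 2289.8; Perfect PD: PS = 4579.6

The monopolist equates marginal revenue to marginal cost: 262.5 − 10Q = 48.5, so Q = 21.4. From demand, P = 155.5.
PS = (155.5 − 48.5)·21.4 = 2289.8.
Under first-degree price discrimination the firm charges each unit its demand price and produces up to where P = MC, i.e. Q = 42.8. Consumer surplus is zero; producer surplus equals total surplus.
PS = ½·(262.5 − 48.5)·42.8 = 4579.6.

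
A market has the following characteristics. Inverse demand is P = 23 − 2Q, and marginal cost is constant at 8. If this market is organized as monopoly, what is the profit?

Profit = 28.125

A monopolist chooses Q where MR = MC. MR = 23 − 4Q; setting this equal to 8 gives Q = 3.75 and P = 15.5.
Profit = (15.5 − 8)·3.75 = 28.125.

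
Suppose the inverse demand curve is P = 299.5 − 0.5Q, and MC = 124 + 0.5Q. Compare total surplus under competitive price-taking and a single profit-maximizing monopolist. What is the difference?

Total surplus falls by 1711.125

Under competition P = MC: 299.5 − 0.5Q = 124 + 0.5Q ⇒ Q = 175.5, P = 211.75.
CS = ½·(299.5 − 211.75)·175.5 = 123201/16; PS = (211.75·175.5 − 124·175.5 − ½·0.5·175.5²) = 123201/16; TS = 15400.125.
The monopolist equates marginal revenue to marginal cost: 299.5 − Q = 124 + 0.5Q, so Q = 117. From demand, P = 241.
CS = ½·(299.5 − 241)·117 = 3422.25; PS = (241·117 − 124·117 − ½·0.5·117²) = 10266.75; TS = 13689.
Change in total surplus: 13689 − 15400.125 = −1711.125.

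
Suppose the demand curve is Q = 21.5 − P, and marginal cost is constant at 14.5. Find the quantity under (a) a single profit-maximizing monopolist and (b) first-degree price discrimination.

Monopoly: Q = 3.5; Perfect PD: Q = 7

Inverting demand: P = 21.5 − Q.
The monopolist equates marginal revenue to marginal cost: 21.5 − 2Q = 14.5, so Q = 3.5. From demand, P = 18.
With perfect price discrimination, output is the efficient level Q = 7 (where demand meets MC), but every buyer pays their willingness to pay: CS = 0 and PS = total surplus.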